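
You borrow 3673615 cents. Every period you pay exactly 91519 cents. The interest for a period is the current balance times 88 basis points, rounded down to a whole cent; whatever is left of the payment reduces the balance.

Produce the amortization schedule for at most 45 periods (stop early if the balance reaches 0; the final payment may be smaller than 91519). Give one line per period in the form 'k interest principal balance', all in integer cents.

1 32327 59192 3614423
2 31806 59713 3554710
3 31281 60238 3494472
4 30751 60768 3433704
5 30216 61303 3372401
6 29677 61842 3310559
7 29132 62387 3248172
8 28583 62936 3185236
9 28030 63489 3121747
10 27471 64048 3057699
11 26907 64612 2993087
12 26339 65180 2927907
13 25765 65754 2862153
14 25186 66333 2795820
15 24603 66916 2728904
16 24014 67505 2661399
17 23420 68099 2593300
18 22821 68698 2524602
19 22216 69303 2455299
20 21606 69913 2385386
21 20991 70528 2314858
22 20370 71149 2243709
23 19744 71775 2171934
24 19113 72406 2099528
25 18475 73044 2026484
26 17833 73686 1952798
27 17184 74335 1878463
28 16530 74989 1803474
29 15870 75649 1727825
30 15204 76315 1651510
31 14533 76986 1574524
32 13855 77664 1496860
33 13172 78347 1418513
34 12482 79037 1339476
35 11787 79732 1259744
36 11085 80434 1179310
37 10377 81142 1098168
38 9663 81856 1016312
39 8943 82576 933736
40 8216 83303 850433
41 7483 84036 766397
42 6744 84775 681622
43 5998 85521 596101
44 5245 86274 509827
45 4486 87033 422794

1. interest=⌊3673615·88/10000⌋=32327; principal=91519-32327=59192; balance=3673615-59192=3614423
2. interest=⌊3614423·88/10000⌋=31806; principal=91519-31806=59713; balance=3614423-59713=3554710
3. interest=⌊3554710·88/10000⌋=31281; principal=91519-31281=60238; balance=3554710-60238=3494472
4. interest=⌊3494472·88/10000⌋=30751; principal=91519-30751=60768; balance=3494472-60768=3433704
5. interest=⌊3433704·88/10000⌋=30216; principal=91519-30216=61303; balance=3433704-61303=3372401
6. interest=⌊3372401·88/10000⌋=29677; principal=91519-29677=61842; balance=3372401-61842=3310559
7. interest=⌊3310559·88/10000⌋=29132; principal=91519-29132=62387; balance=3310559-62387=3248172
8. interest=⌊3248172·88/10000⌋=28583; principal=91519-28583=62936; balance=3248172-62936=3185236
9. interest=⌊3185236·88/10000⌋=28030; principal=91519-28030=63489; balance=3185236-63489=3121747
10. interest=⌊3121747·88/10000⌋=27471; principal=91519-27471=64048; balance=3121747-64048=3057699
11. interest=⌊3057699·88/10000⌋=26907; principal=91519-26907=64612; balance=3057699-64612=2993087
12. interest=⌊2993087·88/10000⌋=26339; principal=91519-26339=65180; balance=2993087-65180=2927907
13. interest=⌊2927907·88/10000⌋=25765; principal=91519-25765=65754; balance=2927907-65754=2862153
14. interest=⌊2862153·88/10000⌋=25186; principal=91519-25186=66333; balance=2862153-66333=2795820
15. interest=⌊2795820·88/10000⌋=24603; principal=91519-24603=66916; balance=2795820-66916=2728904
16. interest=⌊2728904·88/10000⌋=24014; principal=91519-24014=67505; balance=2728904-67505=2661399
17. interest=⌊2661399·88/10000⌋=23420; principal=91519-23420=68099; balance=2661399-68099=2593300
18. interest=⌊2593300·88/10000⌋=22821; principal=91519-22821=68698; balance=2593300-68698=2524602
19. interest=⌊2524602·88/10000⌋=22216; principal=91519-22216=69303; balance=2524602-69303=2455299
20. interest=⌊2455299·88/10000⌋=21606; principal=91519-21606=69913; balance=2455299-69913=2385386
21. interest=⌊2385386·88/10000⌋=20991; principal=91519-20991=70528; balance=2385386-70528=2314858
22. interest=⌊2314858·88/10000⌋=20370; principal=91519-20370=71149; balance=2314858-71149=2243709
23. interest=⌊2243709·88/10000⌋=19744; principal=91519-19744=71775; balance=2243709-71775=2171934
24. interest=⌊2171934·88/10000⌋=19113; principal=91519-19113=72406; balance=2171934-72406=2099528
25. interest=⌊2099528·88/10000⌋=18475; principal=91519-18475=73044; balance=2099528-73044=2026484
26. interest=⌊2026484·88/10000⌋=17833; principal=91519-17833=73686; balance=2026484-73686=1952798
27. interest=⌊1952798·88/10000⌋=17184; principal=91519-17184=74335; balance=1952798-74335=1878463
28. interest=⌊1878463·88/10000⌋=16530; principal=91519-16530=74989; balance=1878463-74989=1803474
29. interest=⌊1803474·88/10000⌋=15870; principal=91519-15870=75649; balance=1803474-75649=1727825
30. interest=⌊1727825·88/10000⌋=15204; principal=91519-15204=76315; balance=1727825-76315=1651510
31. interest=⌊1651510·88/10000⌋=14533; principal=91519-14533=76986; balance=1651510-76986=1574524
32. interest=⌊1574524·88/10000⌋=13855; principal=91519-13855=77664; balance=1574524-77664=1496860
33. interest=⌊1496860·88/10000⌋=13172; principal=91519-13172=78347; balance=1496860-78347=1418513
34. interest=⌊1418513·88/10000⌋=12482; principal=91519-12482=79037; balance=1418513-79037=1339476
35. interest=⌊1339476·88/10000⌋=11787; principal=91519-11787=79732; balance=1339476-79732=1259744
36. interest=⌊1259744·88/10000⌋=11085; principal=91519-11085=80434; balance=1259744-80434=1179310
37. interest=⌊1179310·88/10000⌋=10377; principal=91519-10377=81142; balance=1179310-81142=1098168
38. interest=⌊1098168·88/10000⌋=9663; principal=91519-9663=81856; balance=1098168-81856=1016312
39. interest=⌊1016312·88/10000⌋=8943; principal=91519-8943=82576; balance=1016312-82576=933736
40. interest=⌊933736·88/10000⌋=8216; principal=91519-8216=83303; balance=933736-83303=850433
41. interest=⌊850433·88/10000⌋=7483; principal=91519-7483=84036; balance=850433-84036=766397
42. interest=⌊766397·88/10000⌋=6744; principal=91519-6744=84775; balance=766397-84775=681622
43. interest=⌊681622·88/10000⌋=5998; principal=91519-5998=85521; balance=681622-85521=596101
44. interest=⌊596101·88/10000⌋=5245; principal=91519-5245=86274; balance=596101-86274=509827
45. interest=⌊509827·88/10000⌋=4486; principal=91519-4486=87033; balance=509827-87033=422794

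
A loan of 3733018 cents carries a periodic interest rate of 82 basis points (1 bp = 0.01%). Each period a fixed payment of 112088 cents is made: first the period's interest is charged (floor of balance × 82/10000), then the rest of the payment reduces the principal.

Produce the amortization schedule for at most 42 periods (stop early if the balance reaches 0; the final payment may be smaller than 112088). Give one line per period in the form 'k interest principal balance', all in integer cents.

1 30610 81478 3651540
2 29942 82146 3569394
3 29269 82819 3486575
4 28589 83499 3403076
5 27905 84183 3318893
6 27214 84874 3234019
7 26518 85570 3148449
8 25817 86271 3062178
9 25109 86979 2975199
10 24396 87692 2887507
11 23677 88411 2799096
12 22952 89136 2709960
13 22221 89867 2620093
14 21484 90604 2529489
15 20741 91347 2438142
16 19992 92096 2346046
17 19237 92851 2253195
18 18476 93612 2159583
19 17708 94380 2065203
20 16934 95154 1970049
21 16154 95934 1874115
22 15367 96721 1777394
23 14574 97514 1679880
24 13775 98313 1581567
25 12968 99120 1482447
26 12156 99932 1382515
27 11336 100752 1281763
28 10510 101578 1180185
29 9677 102411 1077774
30 8837 103251 974523
31 7991 104097 870426
32 7137 104951 765475
33 6276 105812 659663
34 5409 106679 552984
35 4534 107554 445430
36 3652 108436 336994
37 2763 109325 227669
38 1866 110222 117447
39 963 111125 6322
40 51 6322 0

1. interest=⌊3733018·82/10000⌋=30610; principal=112088-30610=81478; balance=3733018-81478=3651540
2. interest=⌊3651540·82/10000⌋=29942; principal=112088-29942=82146; balance=3651540-82146=3569394
3. interest=⌊3569394·82/10000⌋=29269; principal=112088-29269=82819; balance=3569394-82819=3486575
4. interest=⌊3486575·82/10000⌋=28589; principal=112088-28589=83499; balance=3486575-83499=3403076
5. interest=⌊3403076·82/10000⌋=27905; principal=112088-27905=84183; balance=3403076-84183=3318893
6. interest=⌊3318893·82/10000⌋=27214; principal=112088-27214=84874; balance=3318893-84874=3234019
7. interest=⌊3234019·82/10000⌋=26518; principal=112088-26518=85570; balance=3234019-85570=3148449
8. interest=⌊3148449·82/10000⌋=25817; principal=112088-25817=86271; balance=3148449-86271=3062178
9. interest=⌊3062178·82/10000⌋=25109; principal=112088-25109=86979; balance=3062178-86979=2975199
10. interest=⌊2975199·82/10000⌋=24396; principal=112088-24396=87692; balance=2975199-87692=2887507
11. interest=⌊2887507·82/10000⌋=23677; principal=112088-23677=88411; balance=2887507-88411=2799096
12. interest=⌊2799096·82/10000⌋=22952; principal=112088-22952=89136; balance=2799096-89136=2709960
13. interest=⌊2709960·82/10000⌋=22221; principal=112088-22221=89867; balance=2709960-89867=2620093
14. interest=⌊2620093·82/10000⌋=21484; principal=112088-21484=90604; balance=2620093-90604=2529489
15. interest=⌊2529489·82/10000⌋=20741; principal=112088-20741=91347; balance=2529489-91347=2438142
16. interest=⌊2438142·82/10000⌋=19992; principal=112088-19992=92096; balance=2438142-92096=2346046
17. interest=⌊2346046·82/10000⌋=19237; principal=112088-19237=92851; balance=2346046-92851=2253195
18. interest=⌊2253195·82/10000⌋=18476; principal=112088-18476=93612; balance=2253195-93612=2159583
19. interest=⌊2159583·82/10000⌋=17708; principal=112088-17708=94380; balance=2159583-94380=2065203
20. interest=⌊2065203·82/10000⌋=16934; principal=112088-16934=95154; balance=2065203-95154=1970049
21. interest=⌊1970049·82/10000⌋=16154; principal=112088-16154=95934; balance=1970049-95934=1874115
22. interest=⌊1874115·82/10000⌋=15367; principal=112088-15367=96721; balance=1874115-96721=1777394
23. interest=⌊1777394·82/10000⌋=14574; principal=112088-14574=97514; balance=1777394-97514=1679880
24. interest=⌊1679880·82/10000⌋=13775; principal=112088-13775=98313; balance=1679880-98313=1581567
25. interest=⌊1581567·82/10000⌋=12968; principal=112088-12968=99120; balance=1581567-99120=1482447
26. interest=⌊1482447·82/10000⌋=12156; principal=112088-12156=99932; balance=1482447-99932=1382515
27. interest=⌊1382515·82/10000⌋=11336; principal=112088-11336=100752; balance=1382515-100752=1281763
28. interest=⌊1281763·82/10000⌋=10510; principal=112088-10510=101578; balance=1281763-101578=1180185
29. interest=⌊1180185·82/10000⌋=9677; principal=112088-9677=102411; balance=1180185-102411=1077774
30. interest=⌊1077774·82/10000⌋=8837; principal=112088-8837=103251; balance=1077774-103251=974523
31. interest=⌊974523·82/10000⌋=7991; principal=112088-7991=104097; balance=974523-104097=870426
32. interest=⌊870426·82/10000⌋=7137; principal=112088-7137=104951; balance=870426-104951=765475
33. interest=⌊765475·82/10000⌋=6276; principal=112088-6276=105812; balance=765475-105812=659663
34. interest=⌊659663·82/10000⌋=5409; principal=112088-5409=106679; balance=659663-106679=552984
35. interest=⌊552984·82/10000⌋=4534; principal=112088-4534=107554; balance=552984-107554=445430
36. interest=⌊445430·82/10000⌋=3652; principal=112088-3652=108436; balance=445430-108436=336994
37. interest=⌊336994·82/10000⌋=2763; principal=112088-2763=109325; balance=336994-109325=227669
38. interest=⌊227669·82/10000⌋=1866; principal=112088-1866=110222; balance=227669-110222=117447
39. interest=⌊117447·82/10000⌋=963; principal=112088-963=111125; balance=117447-111125=6322
40. interest=⌊6322·82/10000⌋=51; principal=min(112088-51,6322)=6322; balance=6322-6322=0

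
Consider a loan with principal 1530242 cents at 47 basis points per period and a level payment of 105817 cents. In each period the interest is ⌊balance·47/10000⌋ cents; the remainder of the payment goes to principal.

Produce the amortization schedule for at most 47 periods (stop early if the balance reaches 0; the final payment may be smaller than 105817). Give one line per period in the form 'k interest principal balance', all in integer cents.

1. interest=⌊1530242·47/10000⌋=7192; principal=105817-7192=98625; balance=1530242-98625=1431617
2. interest=⌊1431617·47/10000⌋=6728; principal=105817-6728=99089; balance=1431617-99089=1332528
3. interest=⌊1332528·47/10000⌋=6262; principal=105817-6262=99555; balance=1332528-99555=1232973
4. interest=⌊1232973·47/10000⌋=5794; principal=105817-5794=100023; balance=1232973-100023=1132950
5. interest=⌊1132950·47/10000⌋=5324; principal=105817-5324=100493; balance=1132950-100493=1032457
6. interest=⌊1032457·47/10000⌋=4852; principal=105817-4852=100965; balance=1032457-100965=931492
7. interest=⌊931492·47/10000⌋=4378; principal=105817-4378=101439; balance=931492-101439=830053
8. interest=⌊830053·47/10000⌋=3901; principal=105817-3901=101916; balance=830053-101916=728137
9. interest=⌊728137·47/10000⌋=3422; principal=105817-3422=102395; balance=728137-102395=625742
10. interest=⌊625742·47/10000⌋=2940; principal=105817-2940=102877; balance=625742-102877=522865
11. interest=⌊522865·47/10000⌋=2457; principal=105817-2457=103360; balance=522865-103360=419505
12. interest=⌊419505·47/10000⌋=1971; principal=105817-1971=103846; balance=419505-103846=315659
13. interest=⌊315659·47/10000⌋=1483; principal=105817-1483=104334; balance=315659-104334=211325
14. interest=⌊211325·47/10000⌋=993; principal=105817-993=104824; balance=211325-104824=106501
15. interest=⌊106501·47/10000⌋=500; principal=105817-500=105317; balance=106501-105317=1184
16. interest=⌊1184·47/10000⌋=5; principal=min(105817-5,1184)=1184; balance=1184-1184=0

1 7192 98625 1431617
2 6728 99089 1332528
3 6262 99555 1232973
4 5794 100023 1132950
5 5324 100493 1032457
6 4852 100965 931492
7 4378 101439 830053
8 3901 101916 728137
9 3422 102395 625742
10 2940 102877 522865
11 2457 103360 419505
12 1971 103846 315659
13 1483 104334 211325
14 993 104824 106501
15 500 105317 1184
16 5 1184 0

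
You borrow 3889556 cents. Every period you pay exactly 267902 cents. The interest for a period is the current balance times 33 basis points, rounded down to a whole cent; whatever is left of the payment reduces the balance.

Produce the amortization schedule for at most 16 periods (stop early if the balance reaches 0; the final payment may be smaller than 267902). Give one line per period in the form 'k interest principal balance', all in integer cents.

1 12835 255067 3634489
2 11993 255909 3378580
3 11149 256753 3121827
4 10302 257600 2864227
5 9451 258451 2605776
6 8599 259303 2346473
7 7743 260159 2086314
8 6884 261018 1825296
9 6023 261879 1563417
10 5159 262743 1300674
11 4292 263610 1037064
12 3422 264480 772584
13 2549 265353 507231
14 1673 266229 241002
15 795 241002 0

1. interest=⌊3889556·33/10000⌋=12835; principal=267902-12835=255067; balance=3889556-255067=3634489
2. interest=⌊3634489·33/10000⌋=11993; principal=267902-11993=255909; balance=3634489-255909=3378580
3. interest=⌊3378580·33/10000⌋=11149; principal=267902-11149=256753; balance=3378580-256753=3121827
4. interest=⌊3121827·33/10000⌋=10302; principal=267902-10302=257600; balance=3121827-257600=2864227
5. interest=⌊2864227·33/10000⌋=9451; principal=267902-9451=258451; balance=2864227-258451=2605776
6. interest=⌊2605776·33/10000⌋=8599; principal=267902-8599=259303; balance=2605776-259303=2346473
7. interest=⌊2346473·33/10000⌋=7743; principal=267902-7743=260159; balance=2346473-260159=2086314
8. interest=⌊2086314·33/10000⌋=6884; principal=267902-6884=261018; balance=2086314-261018=1825296
9. interest=⌊1825296·33/10000⌋=6023; principal=267902-6023=261879; balance=1825296-261879=1563417
10. interest=⌊1563417·33/10000⌋=5159; principal=267902-5159=262743; balance=1563417-262743=1300674
11. interest=⌊1300674·33/10000⌋=4292; principal=267902-4292=263610; balance=1300674-263610=1037064
12. interest=⌊1037064·33/10000⌋=3422; principal=267902-3422=264480; balance=1037064-264480=772584
13. interest=⌊772584·33/10000⌋=2549; principal=267902-2549=265353; balance=772584-265353=507231
14. interest=⌊507231·33/10000⌋=1673; principal=267902-1673=266229; balance=507231-266229=241002
15. interest=⌊241002·33/10000⌋=795; principal=min(267902-795,241002)=241002; balance=241002-241002=0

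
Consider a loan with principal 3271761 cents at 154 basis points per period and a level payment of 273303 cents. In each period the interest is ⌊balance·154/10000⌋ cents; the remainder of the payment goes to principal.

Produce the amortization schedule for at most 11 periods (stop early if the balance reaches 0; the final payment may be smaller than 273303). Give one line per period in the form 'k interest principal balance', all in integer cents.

1. interest=⌊3271761·154/10000⌋=50385; principal=273303-50385=222918; balance=3271761-222918=3048843
2. interest=⌊3048843·154/10000⌋=46952; principal=273303-46952=226351; balance=3048843-226351=2822492
3. interest=⌊2822492·154/10000⌋=43466; principal=273303-43466=229837; balance=2822492-229837=2592655
4. interest=⌊2592655·154/10000⌋=39926; principal=273303-39926=233377; balance=2592655-233377=2359278
5. interest=⌊2359278·154/10000⌋=36332; principal=273303-36332=236971; balance=2359278-236971=2122307
6. interest=⌊2122307·154/10000⌋=32683; principal=273303-32683=240620; balance=2122307-240620=1881687
7. interest=⌊1881687·154/10000⌋=28977; principal=273303-28977=244326; balance=1881687-244326=1637361
8. interest=⌊1637361·154/10000⌋=25215; principal=273303-25215=248088; balance=1637361-248088=1389273
9. interest=⌊1389273·154/10000⌋=21394; principal=273303-21394=251909; balance=1389273-251909=1137364
10. interest=⌊1137364·154/10000⌋=17515; principal=273303-17515=255788; balance=1137364-255788=881576
11. interest=⌊881576·154/10000⌋=13576; principal=273303-13576=259727; balance=881576-259727=621849

1 50385 222918 3048843
2 46952 226351 2822492
3 43466 229837 2592655
4 39926 233377 2359278
5 36332 236971 2122307
6 32683 240620 1881687
7 28977 244326 1637361
8 25215 248088 1389273
9 21394 251909 1137364
10 17515 255788 881576
11 13576 259727 621849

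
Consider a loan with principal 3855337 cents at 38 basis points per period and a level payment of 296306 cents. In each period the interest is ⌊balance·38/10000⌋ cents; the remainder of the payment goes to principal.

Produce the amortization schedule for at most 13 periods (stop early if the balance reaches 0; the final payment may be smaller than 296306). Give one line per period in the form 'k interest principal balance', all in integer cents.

1 14650 281656 3573681
2 13579 282727 3290954
3 12505 283801 3007153
4 11427 284879 2722274
5 10344 285962 2436312
6 9257 287049 2149263
7 8167 288139 1861124
8 7072 289234 1571890
9 5973 290333 1281557
10 4869 291437 990120
11 3762 292544 697576
12 2650 293656 403920
13 1534 294772 109148

1. interest=⌊3855337·38/10000⌋=14650; principal=296306-14650=281656; balance=3855337-281656=3573681
2. interest=⌊3573681·38/10000⌋=13579; principal=296306-13579=282727; balance=3573681-282727=3290954
3. interest=⌊3290954·38/10000⌋=12505; principal=296306-12505=283801; balance=3290954-283801=3007153
4. interest=⌊3007153·38/10000⌋=11427; principal=296306-11427=284879; balance=3007153-284879=2722274
5. interest=⌊2722274·38/10000⌋=10344; principal=296306-10344=285962; balance=2722274-285962=2436312
6. interest=⌊2436312·38/10000⌋=9257; principal=296306-9257=287049; balance=2436312-287049=2149263
7. interest=⌊2149263·38/10000⌋=8167; principal=296306-8167=288139; balance=2149263-288139=1861124
8. interest=⌊1861124·38/10000⌋=7072; principal=296306-7072=289234; balance=1861124-289234=1571890
9. interest=⌊1571890·38/10000⌋=5973; principal=296306-5973=290333; balance=1571890-290333=1281557
10. interest=⌊1281557·38/10000⌋=4869; principal=296306-4869=291437; balance=1281557-291437=990120
11. interest=⌊990120·38/10000⌋=3762; principal=296306-3762=292544; balance=990120-292544=697576
12. interest=⌊697576·38/10000⌋=2650; principal=296306-2650=293656; balance=697576-293656=403920
13. interest=⌊403920·38/10000⌋=1534; principal=296306-1534=294772; balance=403920-294772=109148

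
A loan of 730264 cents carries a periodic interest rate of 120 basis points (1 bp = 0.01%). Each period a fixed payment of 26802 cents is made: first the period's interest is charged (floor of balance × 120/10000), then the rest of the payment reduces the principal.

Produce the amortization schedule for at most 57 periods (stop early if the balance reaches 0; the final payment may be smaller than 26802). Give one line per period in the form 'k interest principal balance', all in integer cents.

1 8763 18039 712225
2 8546 18256 693969
3 8327 18475 675494
4 8105 18697 656797
5 7881 18921 637876
6 7654 19148 618728
7 7424 19378 599350
8 7192 19610 579740
9 6956 19846 559894
10 6718 20084 539810
11 6477 20325 519485
12 6233 20569 498916
13 5986 20816 478100
14 5737 21065 457035
15 5484 21318 435717
16 5228 21574 414143
17 4969 21833 392310
18 4707 22095 370215
19 4442 22360 347855
20 4174 22628 325227
21 3902 22900 302327
22 3627 23175 279152
23 3349 23453 255699
24 3068 23734 231965
25 2783 24019 207946
26 2495 24307 183639
27 2203 24599 159040
28 1908 24894 134146
29 1609 25193 108953
30 1307 25495 83458
31 1001 25801 57657
32 691 26111 31546
33 378 26424 5122
34 61 5122 0

1. interest=⌊730264·120/10000⌋=8763; principal=26802-8763=18039; balance=730264-18039=712225
2. interest=⌊712225·120/10000⌋=8546; principal=26802-8546=18256; balance=712225-18256=693969
3. interest=⌊693969·120/10000⌋=8327; principal=26802-8327=18475; balance=693969-18475=675494
4. interest=⌊675494·120/10000⌋=8105; principal=26802-8105=18697; balance=675494-18697=656797
5. interest=⌊656797·120/10000⌋=7881; principal=26802-7881=18921; balance=656797-18921=637876
6. interest=⌊637876·120/10000⌋=7654; principal=26802-7654=19148; balance=637876-19148=618728
7. interest=⌊618728·120/10000⌋=7424; principal=26802-7424=19378; balance=618728-19378=599350
8. interest=⌊599350·120/10000⌋=7192; principal=26802-7192=19610; balance=599350-19610=579740
9. interest=⌊579740·120/10000⌋=6956; principal=26802-6956=19846; balance=579740-19846=559894
10. interest=⌊559894·120/10000⌋=6718; principal=26802-6718=20084; balance=559894-20084=539810
11. interest=⌊539810·120/10000⌋=6477; principal=26802-6477=20325; balance=539810-20325=519485
12. interest=⌊519485·120/10000⌋=6233; principal=26802-6233=20569; balance=519485-20569=498916
13. interest=⌊498916·120/10000⌋=5986; principal=26802-5986=20816; balance=498916-20816=478100
14. interest=⌊478100·120/10000⌋=5737; principal=26802-5737=21065; balance=478100-21065=457035
15. interest=⌊457035·120/10000⌋=5484; principal=26802-5484=21318; balance=457035-21318=435717
16. interest=⌊435717·120/10000⌋=5228; principal=26802-5228=21574; balance=435717-21574=414143
17. interest=⌊414143·120/10000⌋=4969; principal=26802-4969=21833; balance=414143-21833=392310
18. interest=⌊392310·120/10000⌋=4707; principal=26802-4707=22095; balance=392310-22095=370215
19. interest=⌊370215·120/10000⌋=4442; principal=26802-4442=22360; balance=370215-22360=347855
20. interest=⌊347855·120/10000⌋=4174; principal=26802-4174=22628; balance=347855-22628=325227
21. interest=⌊325227·120/10000⌋=3902; principal=26802-3902=22900; balance=325227-22900=302327
22. interest=⌊302327·120/10000⌋=3627; principal=26802-3627=23175; balance=302327-23175=279152
23. interest=⌊279152·120/10000⌋=3349; principal=26802-3349=23453; balance=279152-23453=255699
24. interest=⌊255699·120/10000⌋=3068; principal=26802-3068=23734; balance=255699-23734=231965
25. interest=⌊231965·120/10000⌋=2783; principal=26802-2783=24019; balance=231965-24019=207946
26. interest=⌊207946·120/10000⌋=2495; principal=26802-2495=24307; balance=207946-24307=183639
27. interest=⌊183639·120/10000⌋=2203; principal=26802-2203=24599; balance=183639-24599=159040
28. interest=⌊159040·120/10000⌋=1908; principal=26802-1908=24894; balance=159040-24894=134146
29. interest=⌊134146·120/10000⌋=1609; principal=26802-1609=25193; balance=134146-25193=108953
30. interest=⌊108953·120/10000⌋=1307; principal=26802-1307=25495; balance=108953-25495=83458
31. interest=⌊83458·120/10000⌋=1001; principal=26802-1001=25801; balance=83458-25801=57657
32. interest=⌊57657·120/10000⌋=691; principal=26802-691=26111; balance=57657-26111=31546
33. interest=⌊31546·120/10000⌋=378; principal=26802-378=26424; balance=31546-26424=5122
34. interest=⌊5122·120/10000⌋=61; principal=min(26802-61,5122)=5122; balance=5122-5122=0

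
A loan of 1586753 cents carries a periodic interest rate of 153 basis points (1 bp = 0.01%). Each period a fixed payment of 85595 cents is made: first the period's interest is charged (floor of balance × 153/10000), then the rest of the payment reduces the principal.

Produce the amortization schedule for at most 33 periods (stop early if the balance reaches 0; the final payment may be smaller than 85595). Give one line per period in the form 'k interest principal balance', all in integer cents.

1 24277 61318 1525435
2 23339 62256 1463179
3 22386 63209 1399970
4 21419 64176 1335794
5 20437 65158 1270636
6 19440 66155 1204481
7 18428 67167 1137314
8 17400 68195 1069119
9 16357 69238 999881
10 15298 70297 929584
11 14222 71373 858211
12 13130 72465 785746
13 12021 73574 712172
14 10896 74699 637473
15 9753 75842 561631
16 8592 77003 484628
17 7414 78181 406447
18 6218 79377 327070
19 5004 80591 246479
20 3771 81824 164655
21 2519 83076 81579
22 1248 81579 0

1. interest=⌊1586753·153/10000⌋=24277; principal=85595-24277=61318; balance=1586753-61318=1525435
2. interest=⌊1525435·153/10000⌋=23339; principal=85595-23339=62256; balance=1525435-62256=1463179
3. interest=⌊1463179·153/10000⌋=22386; principal=85595-22386=63209; balance=1463179-63209=1399970
4. interest=⌊1399970·153/10000⌋=21419; principal=85595-21419=64176; balance=1399970-64176=1335794
5. interest=⌊1335794·153/10000⌋=20437; principal=85595-20437=65158; balance=1335794-65158=1270636
6. interest=⌊1270636·153/10000⌋=19440; principal=85595-19440=66155; balance=1270636-66155=1204481
7. interest=⌊1204481·153/10000⌋=18428; principal=85595-18428=67167; balance=1204481-67167=1137314
8. interest=⌊1137314·153/10000⌋=17400; principal=85595-17400=68195; balance=1137314-68195=1069119
9. interest=⌊1069119·153/10000⌋=16357; principal=85595-16357=69238; balance=1069119-69238=999881
10. interest=⌊999881·153/10000⌋=15298; principal=85595-15298=70297; balance=999881-70297=929584
11. interest=⌊929584·153/10000⌋=14222; principal=85595-14222=71373; balance=929584-71373=858211
12. interest=⌊858211·153/10000⌋=13130; principal=85595-13130=72465; balance=858211-72465=785746
13. interest=⌊785746·153/10000⌋=12021; principal=85595-12021=73574; balance=785746-73574=712172
14. interest=⌊712172·153/10000⌋=10896; principal=85595-10896=74699; balance=712172-74699=637473
15. interest=⌊637473·153/10000⌋=9753; principal=85595-9753=75842; balance=637473-75842=561631
16. interest=⌊561631·153/10000⌋=8592; principal=85595-8592=77003; balance=561631-77003=484628
17. interest=⌊484628·153/10000⌋=7414; principal=85595-7414=78181; balance=484628-78181=406447
18. interest=⌊406447·153/10000⌋=6218; principal=85595-6218=79377; balance=406447-79377=327070
19. interest=⌊327070·153/10000⌋=5004; principal=85595-5004=80591; balance=327070-80591=246479
20. interest=⌊246479·153/10000⌋=3771; principal=85595-3771=81824; balance=246479-81824=164655
21. interest=⌊164655·153/10000⌋=2519; principal=85595-2519=83076; balance=164655-83076=81579
22. interest=⌊81579·153/10000⌋=1248; principal=min(85595-1248,81579)=81579; balance=81579-81579=0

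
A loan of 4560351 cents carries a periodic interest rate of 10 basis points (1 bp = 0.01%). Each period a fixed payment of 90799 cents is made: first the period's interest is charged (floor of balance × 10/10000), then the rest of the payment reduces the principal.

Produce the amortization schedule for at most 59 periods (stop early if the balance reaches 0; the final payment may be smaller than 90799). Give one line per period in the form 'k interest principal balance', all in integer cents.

1. interest=⌊4560351·10/10000⌋=4560; principal=90799-4560=86239; balance=4560351-86239=4474112
2. interest=⌊4474112·10/10000⌋=4474; principal=90799-4474=86325; balance=4474112-86325=4387787
3. interest=⌊4387787·10/10000⌋=4387; principal=90799-4387=86412; balance=4387787-86412=4301375
4. interest=⌊4301375·10/10000⌋=4301; principal=90799-4301=86498; balance=4301375-86498=4214877
5. interest=⌊4214877·10/10000⌋=4214; principal=90799-4214=86585; balance=4214877-86585=4128292
6. interest=⌊4128292·10/10000⌋=4128; principal=90799-4128=86671; balance=4128292-86671=4041621
7. interest=⌊4041621·10/10000⌋=4041; principal=90799-4041=86758; balance=4041621-86758=3954863
8. interest=⌊3954863·10/10000⌋=3954; principal=90799-3954=86845; balance=3954863-86845=3868018
9. interest=⌊3868018·10/10000⌋=3868; principal=90799-3868=86931; balance=3868018-86931=3781087
10. interest=⌊3781087·10/10000⌋=3781; principal=90799-3781=87018; balance=3781087-87018=3694069
11. interest=⌊3694069·10/10000⌋=3694; principal=90799-3694=87105; balance=3694069-87105=3606964
12. interest=⌊3606964·10/10000⌋=3606; principal=90799-3606=87193; balance=3606964-87193=3519771
13. interest=⌊3519771·10/10000⌋=3519; principal=90799-3519=87280; balance=3519771-87280=3432491
14. interest=⌊3432491·10/10000⌋=3432; principal=90799-3432=87367; balance=3432491-87367=3345124
15. interest=⌊3345124·10/10000⌋=3345; principal=90799-3345=87454; balance=3345124-87454=3257670
16. interest=⌊3257670·10/10000⌋=3257; principal=90799-3257=87542; balance=3257670-87542=3170128
17. interest=⌊3170128·10/10000⌋=3170; principal=90799-3170=87629; balance=3170128-87629=3082499
18. interest=⌊3082499·10/10000⌋=3082; principal=90799-3082=87717; balance=3082499-87717=2994782
19. interest=⌊2994782·10/10000⌋=2994; principal=90799-2994=87805; balance=2994782-87805=2906977
20. interest=⌊2906977·10/10000⌋=2906; principal=90799-2906=87893; balance=2906977-87893=2819084
21. interest=⌊2819084·10/10000⌋=2819; principal=90799-2819=87980; balance=2819084-87980=2731104
22. interest=⌊2731104·10/10000⌋=2731; principal=90799-2731=88068; balance=2731104-88068=2643036
23. interest=⌊2643036·10/10000⌋=2643; principal=90799-2643=88156; balance=2643036-88156=2554880
24. interest=⌊2554880·10/10000⌋=2554; principal=90799-2554=88245; balance=2554880-88245=2466635
25. interest=⌊2466635·10/10000⌋=2466; principal=90799-2466=88333; balance=2466635-88333=2378302
26. interest=⌊2378302·10/10000⌋=2378; principal=90799-2378=88421; balance=2378302-88421=2289881
27. interest=⌊2289881·10/10000⌋=2289; principal=90799-2289=88510; balance=2289881-88510=2201371
28. interest=⌊2201371·10/10000⌋=2201; principal=90799-2201=88598; balance=2201371-88598=2112773
29. interest=⌊2112773·10/10000⌋=2112; principal=90799-2112=88687; balance=2112773-88687=2024086
30. interest=⌊2024086·10/10000⌋=2024; principal=90799-2024=88775; balance=2024086-88775=1935311
31. interest=⌊1935311·10/10000⌋=1935; principal=90799-1935=88864; balance=1935311-88864=1846447
32. interest=⌊1846447·10/10000⌋=1846; principal=90799-1846=88953; balance=1846447-88953=1757494
33. interest=⌊1757494·10/10000⌋=1757; principal=90799-1757=89042; balance=1757494-89042=1668452
34. interest=⌊1668452·10/10000⌋=1668; principal=90799-1668=89131; balance=1668452-89131=1579321
35. interest=⌊1579321·10/10000⌋=1579; principal=90799-1579=89220; balance=1579321-89220=1490101
36. interest=⌊1490101·10/10000⌋=1490; principal=90799-1490=89309; balance=1490101-89309=1400792
37. interest=⌊1400792·10/10000⌋=1400; principal=90799-1400=89399; balance=1400792-89399=1311393
38. interest=⌊1311393·10/10000⌋=1311; principal=90799-1311=89488; balance=1311393-89488=1221905
39. interest=⌊1221905·10/10000⌋=1221; principal=90799-1221=89578; balance=1221905-89578=1132327
40. interest=⌊1132327·10/10000⌋=1132; principal=90799-1132=89667; balance=1132327-89667=1042660
41. interest=⌊1042660·10/10000⌋=1042; principal=90799-1042=89757; balance=1042660-89757=952903
42. interest=⌊952903·10/10000⌋=952; principal=90799-952=89847; balance=952903-89847=863056
43. interest=⌊863056·10/10000⌋=863; principal=90799-863=89936; balance=863056-89936=773120
44. interest=⌊773120·10/10000⌋=773; principal=90799-773=90026; balance=773120-90026=683094
45. interest=⌊683094·10/10000⌋=683; principal=90799-683=90116; balance=683094-90116=592978
46. interest=⌊592978·10/10000⌋=592; principal=90799-592=90207; balance=592978-90207=502771
47. interest=⌊502771·10/10000⌋=502; principal=90799-502=90297; balance=502771-90297=412474
48. interest=⌊412474·10/10000⌋=412; principal=90799-412=90387; balance=412474-90387=322087
49. interest=⌊322087·10/10000⌋=322; principal=90799-322=90477; balance=322087-90477=231610
50. interest=⌊231610·10/10000⌋=231; principal=90799-231=90568; balance=231610-90568=141042
51. interest=⌊141042·10/10000⌋=141; principal=90799-141=90658; balance=141042-90658=50384
52. interest=⌊50384·10/10000⌋=50; principal=min(90799-50,50384)=50384; balance=50384-50384=0

1 4560 86239 4474112
2 4474 86325 4387787
3 4387 86412 4301375
4 4301 86498 4214877
5 4214 86585 4128292
6 4128 86671 4041621
7 4041 86758 3954863
8 3954 86845 3868018
9 3868 86931 3781087
10 3781 87018 3694069
11 3694 87105 3606964
12 3606 87193 3519771
13 3519 87280 3432491
14 3432 87367 3345124
15 3345 87454 3257670
16 3257 87542 3170128
17 3170 87629 3082499
18 3082 87717 2994782
19 2994 87805 2906977
20 2906 87893 2819084
21 2819 87980 2731104
22 2731 88068 2643036
23 2643 88156 2554880
24 2554 88245 2466635
25 2466 88333 2378302
26 2378 88421 2289881
27 2289 88510 2201371
28 2201 88598 2112773
29 2112 88687 2024086
30 2024 88775 1935311
31 1935 88864 1846447
32 1846 88953 1757494
33 1757 89042 1668452
34 1668 89131 1579321
35 1579 89220 1490101
36 1490 89309 1400792
37 1400 89399 1311393
38 1311 89488 1221905
39 1221 89578 1132327
40 1132 89667 1042660
41 1042 89757 952903
42 952 89847 863056
43 863 89936 773120
44 773 90026 683094
45 683 90116 592978
46 592 90207 502771
47 502 90297 412474
48 412 90387 322087
49 322 90477 231610
50 231 90568 141042
51 141 90658 50384
52 50 50384 0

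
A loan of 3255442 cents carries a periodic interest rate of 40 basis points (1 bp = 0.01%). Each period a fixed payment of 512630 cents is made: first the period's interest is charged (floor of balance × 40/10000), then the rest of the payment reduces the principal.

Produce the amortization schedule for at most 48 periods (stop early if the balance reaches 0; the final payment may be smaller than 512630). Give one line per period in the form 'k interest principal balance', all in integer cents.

1. interest=⌊3255442·40/10000⌋=13021; principal=512630-13021=499609; balance=3255442-499609=2755833
2. interest=⌊2755833·40/10000⌋=11023; principal=512630-11023=501607; balance=2755833-501607=2254226
3. interest=⌊2254226·40/10000⌋=9016; principal=512630-9016=503614; balance=2254226-503614=1750612
4. interest=⌊1750612·40/10000⌋=7002; principal=512630-7002=505628; balance=1750612-505628=1244984
5. interest=⌊1244984·40/10000⌋=4979; principal=512630-4979=507651; balance=1244984-507651=737333
6. interest=⌊737333·40/10000⌋=2949; principal=512630-2949=509681; balance=737333-509681=227652
7. interest=⌊227652·40/10000⌋=910; principal=min(512630-910,227652)=227652; balance=227652-227652=0

1 13021 499609 2755833
2 11023 501607 2254226
3 9016 503614 1750612
4 7002 505628 1244984
5 4979 507651 737333
6 2949 509681 227652
7 910 227652 0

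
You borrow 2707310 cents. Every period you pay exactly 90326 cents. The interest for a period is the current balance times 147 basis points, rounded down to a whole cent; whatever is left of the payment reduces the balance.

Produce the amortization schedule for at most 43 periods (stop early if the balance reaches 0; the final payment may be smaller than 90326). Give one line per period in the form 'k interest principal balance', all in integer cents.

1 39797 50529 2656781
2 39054 51272 2605509
3 38300 52026 2553483
4 37536 52790 2500693
5 36760 53566 2447127
6 35972 54354 2392773
7 35173 55153 2337620
8 34363 55963 2281657
9 33540 56786 2224871
10 32705 57621 2167250
11 31858 58468 2108782
12 30999 59327 2049455
13 30126 60200 1989255
14 29242 61084 1928171
15 28344 61982 1866189
16 27432 62894 1803295
17 26508 63818 1739477
18 25570 64756 1674721
19 24618 65708 1609013
20 23652 66674 1542339
21 22672 67654 1474685
22 21677 68649 1406036
23 20668 69658 1336378
24 19644 70682 1265696
25 18605 71721 1193975
26 17551 72775 1121200
27 16481 73845 1047355
28 15396 74930 972425
29 14294 76032 896393
30 13176 77150 819243
31 12042 78284 740959
32 10892 79434 661525
33 9724 80602 580923
34 8539 81787 499136
35 7337 82989 416147
36 6117 84209 331938
37 4879 85447 246491
38 3623 86703 159788
39 2348 87978 71810
40 1055 71810 0

1. interest=⌊2707310·147/10000⌋=39797; principal=90326-39797=50529; balance=2707310-50529=2656781
2. interest=⌊2656781·147/10000⌋=39054; principal=90326-39054=51272; balance=2656781-51272=2605509
3. interest=⌊2605509·147/10000⌋=38300; principal=90326-38300=52026; balance=2605509-52026=2553483
4. interest=⌊2553483·147/10000⌋=37536; principal=90326-37536=52790; balance=2553483-52790=2500693
5. interest=⌊2500693·147/10000⌋=36760; principal=90326-36760=53566; balance=2500693-53566=2447127
6. interest=⌊2447127·147/10000⌋=35972; principal=90326-35972=54354; balance=2447127-54354=2392773
7. interest=⌊2392773·147/10000⌋=35173; principal=90326-35173=55153; balance=2392773-55153=2337620
8. interest=⌊2337620·147/10000⌋=34363; principal=90326-34363=55963; balance=2337620-55963=2281657
9. interest=⌊2281657·147/10000⌋=33540; principal=90326-33540=56786; balance=2281657-56786=2224871
10. interest=⌊2224871·147/10000⌋=32705; principal=90326-32705=57621; balance=2224871-57621=2167250
11. interest=⌊2167250·147/10000⌋=31858; principal=90326-31858=58468; balance=2167250-58468=2108782
12. interest=⌊2108782·147/10000⌋=30999; principal=90326-30999=59327; balance=2108782-59327=2049455
13. interest=⌊2049455·147/10000⌋=30126; principal=90326-30126=60200; balance=2049455-60200=1989255
14. interest=⌊1989255·147/10000⌋=29242; principal=90326-29242=61084; balance=1989255-61084=1928171
15. interest=⌊1928171·147/10000⌋=28344; principal=90326-28344=61982; balance=1928171-61982=1866189
16. interest=⌊1866189·147/10000⌋=27432; principal=90326-27432=62894; balance=1866189-62894=1803295
17. interest=⌊1803295·147/10000⌋=26508; principal=90326-26508=63818; balance=1803295-63818=1739477
18. interest=⌊1739477·147/10000⌋=25570; principal=90326-25570=64756; balance=1739477-64756=1674721
19. interest=⌊1674721·147/10000⌋=24618; principal=90326-24618=65708; balance=1674721-65708=1609013
20. interest=⌊1609013·147/10000⌋=23652; principal=90326-23652=66674; balance=1609013-66674=1542339
21. interest=⌊1542339·147/10000⌋=22672; principal=90326-22672=67654; balance=1542339-67654=1474685
22. interest=⌊1474685·147/10000⌋=21677; principal=90326-21677=68649; balance=1474685-68649=1406036
23. interest=⌊1406036·147/10000⌋=20668; principal=90326-20668=69658; balance=1406036-69658=1336378
24. interest=⌊1336378·147/10000⌋=19644; principal=90326-19644=70682; balance=1336378-70682=1265696
25. interest=⌊1265696·147/10000⌋=18605; principal=90326-18605=71721; balance=1265696-71721=1193975
26. interest=⌊1193975·147/10000⌋=17551; principal=90326-17551=72775; balance=1193975-72775=1121200
27. interest=⌊1121200·147/10000⌋=16481; principal=90326-16481=73845; balance=1121200-73845=1047355
28. interest=⌊1047355·147/10000⌋=15396; principal=90326-15396=74930; balance=1047355-74930=972425
29. interest=⌊972425·147/10000⌋=14294; principal=90326-14294=76032; balance=972425-76032=896393
30. interest=⌊896393·147/10000⌋=13176; principal=90326-13176=77150; balance=896393-77150=819243
31. interest=⌊819243·147/10000⌋=12042; principal=90326-12042=78284; balance=819243-78284=740959
32. interest=⌊740959·147/10000⌋=10892; principal=90326-10892=79434; balance=740959-79434=661525
33. interest=⌊661525·147/10000⌋=9724; principal=90326-9724=80602; balance=661525-80602=580923
34. interest=⌊580923·147/10000⌋=8539; principal=90326-8539=81787; balance=580923-81787=499136
35. interest=⌊499136·147/10000⌋=7337; principal=90326-7337=82989; balance=499136-82989=416147
36. interest=⌊416147·147/10000⌋=6117; principal=90326-6117=84209; balance=416147-84209=331938
37. interest=⌊331938·147/10000⌋=4879; principal=90326-4879=85447; balance=331938-85447=246491
38. interest=⌊246491·147/10000⌋=3623; principal=90326-3623=86703; balance=246491-86703=159788
39. interest=⌊159788·147/10000⌋=2348; principal=90326-2348=87978; balance=159788-87978=71810
40. interest=⌊71810·147/10000⌋=1055; principal=min(90326-1055,71810)=71810; balance=71810-71810=0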